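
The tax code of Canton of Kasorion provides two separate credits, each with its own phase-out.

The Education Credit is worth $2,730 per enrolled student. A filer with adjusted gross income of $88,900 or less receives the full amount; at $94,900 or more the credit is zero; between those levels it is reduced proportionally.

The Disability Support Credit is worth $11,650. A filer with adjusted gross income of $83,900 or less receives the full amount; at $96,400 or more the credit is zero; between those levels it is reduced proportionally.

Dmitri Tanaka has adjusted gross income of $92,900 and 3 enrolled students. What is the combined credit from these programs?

Education Credit: base = 3 × $2,730 = $8,190. $92,900 is $4,000 into a $6,000 phase-out range, leaving 2,000/6,000 of the credit: $8,190 × 2,000/6,000 = $2,730.
Disability Support Credit: $92,900 is $9,000 into a $12,500 phase-out range, leaving 3,500/12,500 of the credit: $11,650 × 3,500/12,500 = $3,262.
Total: $2,730 + $3,262 = $5,992.

$5,992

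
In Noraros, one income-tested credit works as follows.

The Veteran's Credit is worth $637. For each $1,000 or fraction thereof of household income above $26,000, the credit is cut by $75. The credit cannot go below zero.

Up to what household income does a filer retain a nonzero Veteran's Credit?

After 8 increments the reduction is 8 × $75 = $600, leaving $37; one more increment wipes it out. Increment 8 ends at excess 8 × $1,000 = $8,000, so the highest qualifying income is $26,000 + $8,000 = $34,000.

$34,000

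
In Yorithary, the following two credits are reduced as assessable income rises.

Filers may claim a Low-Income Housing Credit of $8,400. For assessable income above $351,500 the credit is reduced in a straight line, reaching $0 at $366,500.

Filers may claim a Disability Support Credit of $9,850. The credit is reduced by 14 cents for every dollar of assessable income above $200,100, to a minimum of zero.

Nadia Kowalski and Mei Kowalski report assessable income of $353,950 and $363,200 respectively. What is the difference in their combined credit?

$5,180

Nadia ($353,950): Low-Income Housing Credit: $353,950 is $2,450 into a $15,000 phase-out range, leaving 12,550/15,000 of the credit: $8,400 × 12,550/15,000 = $7,028. Disability Support Credit: 14% of the $153,850 excess over $200,100 is $21,539 ≥ base, so the credit is $0. total $7,028 + $0 = $7,028
Mei ($363,200): Low-Income Housing Credit: $363,200 is $11,700 into a $15,000 phase-out range, leaving 3,300/15,000 of the credit: $8,400 × 3,300/15,000 = $1,848. Disability Support Credit: 14% of the $163,100 excess over $200,100 is $22,834 ≥ base, so the credit is $0. total $1,848 + $0 = $1,848
Difference: |$7,028 − $1,848| = $5,180.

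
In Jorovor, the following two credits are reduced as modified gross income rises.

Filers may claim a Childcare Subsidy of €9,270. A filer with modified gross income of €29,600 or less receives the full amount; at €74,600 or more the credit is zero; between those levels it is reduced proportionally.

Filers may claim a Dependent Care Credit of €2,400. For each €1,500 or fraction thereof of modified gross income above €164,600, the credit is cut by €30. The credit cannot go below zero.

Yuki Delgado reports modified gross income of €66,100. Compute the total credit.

Childcare Subsidy: €66,100 is €36,500 into a €45,000 phase-out range, leaving 8,500/45,000 of the credit: €9,270 × 8,500/45,000 = €1,751.
Dependent Care Credit: €66,100 is at or below the €164,600 threshold, so the full €2,400 applies.
Total: €1,751 + €2,400 = €4,151.

€4,151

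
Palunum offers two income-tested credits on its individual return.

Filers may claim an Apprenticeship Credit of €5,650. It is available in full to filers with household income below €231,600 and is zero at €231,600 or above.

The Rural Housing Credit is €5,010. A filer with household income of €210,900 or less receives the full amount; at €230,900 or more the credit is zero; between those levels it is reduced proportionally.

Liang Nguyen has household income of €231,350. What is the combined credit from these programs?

€5,650

Apprenticeship Credit: €231,350 is below the €231,600 cutoff, so the full €5,650 applies.
Rural Housing Credit: €231,350 is at or above €230,900, so the credit is €0.
Total: €5,650 + €0 = €5,650.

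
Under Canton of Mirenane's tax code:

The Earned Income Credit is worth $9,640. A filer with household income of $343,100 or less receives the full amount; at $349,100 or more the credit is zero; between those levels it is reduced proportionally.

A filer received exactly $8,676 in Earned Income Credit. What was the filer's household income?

$8,676 is 8,676/9,640 of the full $9,640, so 964/9,640 of the $6,000 range has been used: income = $343,100 + $6,000 × 964/9,640 = $343,700.

$343,700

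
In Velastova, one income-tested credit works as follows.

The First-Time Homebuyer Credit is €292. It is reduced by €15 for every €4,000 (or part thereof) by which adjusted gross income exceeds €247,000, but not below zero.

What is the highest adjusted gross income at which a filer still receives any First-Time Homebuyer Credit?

€323,000

After 19 increments the reduction is 19 × €15 = €285, leaving €7; one more increment wipes it out. Increment 19 ends at excess 19 × €4,000 = €76,000, so the highest qualifying income is €247,000 + €76,000 = €323,000.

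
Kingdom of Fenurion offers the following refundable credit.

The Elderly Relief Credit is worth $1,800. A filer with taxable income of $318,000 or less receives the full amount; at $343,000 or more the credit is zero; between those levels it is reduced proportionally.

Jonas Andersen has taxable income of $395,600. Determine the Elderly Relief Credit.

Elderly Relief Credit: $395,600 is at or above $343,000, so the credit is $0.

$0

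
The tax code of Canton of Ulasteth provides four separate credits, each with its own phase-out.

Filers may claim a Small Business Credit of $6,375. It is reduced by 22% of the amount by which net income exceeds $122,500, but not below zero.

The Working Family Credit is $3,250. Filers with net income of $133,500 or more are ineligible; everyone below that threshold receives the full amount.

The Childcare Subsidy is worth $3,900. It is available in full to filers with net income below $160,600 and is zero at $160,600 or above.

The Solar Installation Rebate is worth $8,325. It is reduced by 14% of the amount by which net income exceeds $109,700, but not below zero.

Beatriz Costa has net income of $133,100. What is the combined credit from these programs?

Small Business Credit: 22% of the $10,600 excess over $122,500 is $2,332; credit = $6,375 − $2,332 = $4,043.
Working Family Credit: $133,100 is below the $133,500 cutoff, so the full $3,250 applies.
Childcare Subsidy: $133,100 is below the $160,600 cutoff, so the full $3,900 applies.
Solar Installation Rebate: 14% of the $23,400 excess over $109,700 is $3,276; credit = $8,325 − $3,276 = $5,049.
Total: $4,043 + $3,250 + $3,900 + $5,049 = $16,242.

$16,242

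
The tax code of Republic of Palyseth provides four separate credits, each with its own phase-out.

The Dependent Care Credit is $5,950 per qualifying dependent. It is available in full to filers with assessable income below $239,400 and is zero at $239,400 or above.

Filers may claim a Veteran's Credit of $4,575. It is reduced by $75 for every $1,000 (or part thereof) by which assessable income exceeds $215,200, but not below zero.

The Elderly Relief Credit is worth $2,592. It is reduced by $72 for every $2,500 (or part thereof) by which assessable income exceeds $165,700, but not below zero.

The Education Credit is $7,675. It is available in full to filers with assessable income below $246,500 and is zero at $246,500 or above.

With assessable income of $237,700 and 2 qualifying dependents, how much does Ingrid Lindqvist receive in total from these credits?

$22,929

Dependent Care Credit: base = 2 × $5,950 = $11,900. $237,700 is below the $239,400 cutoff, so the full $11,900 applies.
Veteran's Credit: income exceeds $215,200 by $22,500, which is 23 full-or-partial $1,000 increments; reduction = 23 × $75 = $1,725, leaving $2,850.
Elderly Relief Credit: income exceeds $165,700 by $72,000, which is 29 full-or-partial $2,500 increments; reduction = 29 × $72 = $2,088, leaving $504.
Education Credit: $237,700 is below the $246,500 cutoff, so the full $7,675 applies.
Total: $11,900 + $2,850 + $504 + $7,675 = $22,929.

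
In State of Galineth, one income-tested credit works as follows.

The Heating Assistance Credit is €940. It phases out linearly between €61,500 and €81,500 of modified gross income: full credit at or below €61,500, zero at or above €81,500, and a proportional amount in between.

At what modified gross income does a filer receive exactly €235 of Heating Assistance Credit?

€235 is 235/940 of the full €940, so 705/940 of the €20,000 range has been used: income = €61,500 + €20,000 × 705/940 = €76,500.

€76,500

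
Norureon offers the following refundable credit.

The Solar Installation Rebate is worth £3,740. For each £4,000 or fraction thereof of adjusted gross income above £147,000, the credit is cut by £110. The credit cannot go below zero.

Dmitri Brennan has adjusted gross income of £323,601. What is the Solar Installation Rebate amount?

£0

Solar Installation Rebate: income exceeds £147,000 by £176,601 → 45 increments × £110 = £4,950 ≥ base, so the credit is £0.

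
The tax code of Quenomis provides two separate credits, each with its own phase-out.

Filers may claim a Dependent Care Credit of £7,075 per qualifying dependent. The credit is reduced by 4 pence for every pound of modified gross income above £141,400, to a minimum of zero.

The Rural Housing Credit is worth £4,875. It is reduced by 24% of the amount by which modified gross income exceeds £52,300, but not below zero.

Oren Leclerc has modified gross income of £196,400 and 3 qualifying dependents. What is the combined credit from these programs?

Dependent Care Credit: base = 3 × £7,075 = £21,225. 4% of the £55,000 excess over £141,400 is £2,200; credit = £21,225 − £2,200 = £19,025.
Rural Housing Credit: 24% of the £144,100 excess over £52,300 is £34,584 ≥ base, so the credit is £0.
Total: £19,025 + £0 = £19,025.

£19,025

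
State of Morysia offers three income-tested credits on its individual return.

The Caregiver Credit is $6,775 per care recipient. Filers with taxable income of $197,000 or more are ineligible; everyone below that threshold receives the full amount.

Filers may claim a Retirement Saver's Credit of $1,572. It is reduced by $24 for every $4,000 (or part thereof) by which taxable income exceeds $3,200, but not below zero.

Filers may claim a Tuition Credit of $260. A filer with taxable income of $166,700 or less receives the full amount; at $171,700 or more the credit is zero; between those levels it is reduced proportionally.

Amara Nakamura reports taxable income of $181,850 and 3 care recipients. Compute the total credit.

Caregiver Credit: base = 3 × $6,775 = $20,325. $181,850 is below the $197,000 cutoff, so the full $20,325 applies.
Retirement Saver's Credit: income exceeds $3,200 by $178,650, which is 45 full-or-partial $4,000 increments; reduction = 45 × $24 = $1,080, leaving $492.
Tuition Credit: $181,850 is at or above $171,700, so the credit is $0.
Total: $20,325 + $492 + $0 = $20,817.

$20,817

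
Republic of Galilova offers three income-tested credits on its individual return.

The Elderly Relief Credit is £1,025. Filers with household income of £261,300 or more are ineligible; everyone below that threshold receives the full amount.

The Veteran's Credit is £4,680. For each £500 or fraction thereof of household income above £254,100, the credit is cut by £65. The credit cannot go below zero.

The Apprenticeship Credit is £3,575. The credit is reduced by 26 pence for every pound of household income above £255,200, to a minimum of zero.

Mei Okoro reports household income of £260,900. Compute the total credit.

Elderly Relief Credit: £260,900 is below the £261,300 cutoff, so the full £1,025 applies.
Veteran's Credit: income exceeds £254,100 by £6,800, which is 14 full-or-partial £500 increments; reduction = 14 × £65 = £910, leaving £3,770.
Apprenticeship Credit: 26% of the £5,700 excess over £255,200 is £1,482; credit = £3,575 − £1,482 = £2,093.
Total: £1,025 + £3,770 + £2,093 = £6,888.

£6,888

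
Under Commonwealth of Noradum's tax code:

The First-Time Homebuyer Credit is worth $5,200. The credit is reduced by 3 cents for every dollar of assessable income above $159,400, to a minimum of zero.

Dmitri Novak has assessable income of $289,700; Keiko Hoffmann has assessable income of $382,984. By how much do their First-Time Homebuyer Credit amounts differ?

Dmitri ($289,700): First-Time Homebuyer Credit: 3% of the $130,300 excess over $159,400 is $3,909; credit = $5,200 − $3,909 = $1,291.
Keiko ($382,984): First-Time Homebuyer Credit: 3% of the $223,584 excess over $159,400 is $6,707.52 ≥ base, so the credit is $0.
Difference: |$1,291 − $0| = $1,291.

$1,291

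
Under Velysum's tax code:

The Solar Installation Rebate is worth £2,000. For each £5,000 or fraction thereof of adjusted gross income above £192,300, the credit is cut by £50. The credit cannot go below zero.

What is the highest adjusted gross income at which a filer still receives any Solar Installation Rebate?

After 39 increments the reduction is 39 × £50 = £1,950, leaving £50; one more increment wipes it out. Increment 39 ends at excess 39 × £5,000 = £195,000, so the highest qualifying income is £192,300 + £195,000 = £387,300.

£387,300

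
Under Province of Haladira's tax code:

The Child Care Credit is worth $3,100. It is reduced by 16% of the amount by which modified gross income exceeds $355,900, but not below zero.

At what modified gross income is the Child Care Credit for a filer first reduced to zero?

$375,275

The credit falls by 16% of each dollar above $355,900, so it reaches zero when the excess is $3,100 / 16% = $19,375: income = $355,900 + $19,375 = $375,275.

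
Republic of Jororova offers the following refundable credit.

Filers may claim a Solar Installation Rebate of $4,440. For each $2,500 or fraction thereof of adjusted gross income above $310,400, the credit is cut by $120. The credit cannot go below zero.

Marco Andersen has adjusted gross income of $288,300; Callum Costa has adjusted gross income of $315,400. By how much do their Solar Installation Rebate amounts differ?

$240

Marco ($288,300): Solar Installation Rebate: $288,300 is at or below the $310,400 threshold, so the full $4,440 applies.
Callum ($315,400): Solar Installation Rebate: income exceeds $310,400 by $5,000, which is 2 full-or-partial $2,500 increments; reduction = 2 × $120 = $240, leaving $4,200.
Difference: |$4,440 − $4,200| = $240.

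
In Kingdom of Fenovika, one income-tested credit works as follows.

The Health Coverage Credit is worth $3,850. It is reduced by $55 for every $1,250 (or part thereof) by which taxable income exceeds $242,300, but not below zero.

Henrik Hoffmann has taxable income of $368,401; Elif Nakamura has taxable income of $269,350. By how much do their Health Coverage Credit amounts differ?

Henrik ($368,401): Health Coverage Credit: income exceeds $242,300 by $126,101 → 101 increments × $55 = $5,555 ≥ base, so the credit is $0.
Elif ($269,350): Health Coverage Credit: income exceeds $242,300 by $27,050, which is 22 full-or-partial $1,250 increments; reduction = 22 × $55 = $1,210, leaving $2,640.
Difference: |$0 − $2,640| = $2,640.

$2,640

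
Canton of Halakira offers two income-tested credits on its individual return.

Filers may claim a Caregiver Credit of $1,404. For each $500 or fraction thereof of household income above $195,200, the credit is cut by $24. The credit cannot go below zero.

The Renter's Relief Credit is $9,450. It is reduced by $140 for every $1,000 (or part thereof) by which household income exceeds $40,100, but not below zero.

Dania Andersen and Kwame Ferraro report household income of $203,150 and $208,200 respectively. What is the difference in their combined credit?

Dania ($203,150): Caregiver Credit: income exceeds $195,200 by $7,950, which is 16 full-or-partial $500 increments; reduction = 16 × $24 = $384, leaving $1,020. Renter's Relief Credit: income exceeds $40,100 by $163,050 → 164 increments × $140 = $22,960 ≥ base, so the credit is $0. total $1,020 + $0 = $1,020
Kwame ($208,200): Caregiver Credit: income exceeds $195,200 by $13,000, which is 26 full-or-partial $500 increments; reduction = 26 × $24 = $624, leaving $780. Renter's Relief Credit: income exceeds $40,100 by $168,100 → 169 increments × $140 = $23,660 ≥ base, so the credit is $0. total $780 + $0 = $780
Difference: |$1,020 − $780| = $240.

$240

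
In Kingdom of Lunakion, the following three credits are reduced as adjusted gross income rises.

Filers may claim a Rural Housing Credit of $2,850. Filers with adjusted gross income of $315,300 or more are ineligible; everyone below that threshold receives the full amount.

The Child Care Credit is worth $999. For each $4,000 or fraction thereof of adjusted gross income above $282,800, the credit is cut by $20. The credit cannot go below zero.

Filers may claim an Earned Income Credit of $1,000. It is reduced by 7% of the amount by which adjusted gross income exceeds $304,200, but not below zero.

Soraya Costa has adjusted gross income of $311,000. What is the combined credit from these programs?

$4,213

Rural Housing Credit: $311,000 is below the $315,300 cutoff, so the full $2,850 applies.
Child Care Credit: income exceeds $282,800 by $28,200, which is 8 full-or-partial $4,000 increments; reduction = 8 × $20 = $160, leaving $839.
Earned Income Credit: 7% of the $6,800 excess over $304,200 is $476; credit = $1,000 − $476 = $524.
Total: $2,850 + $839 + $524 = $4,213.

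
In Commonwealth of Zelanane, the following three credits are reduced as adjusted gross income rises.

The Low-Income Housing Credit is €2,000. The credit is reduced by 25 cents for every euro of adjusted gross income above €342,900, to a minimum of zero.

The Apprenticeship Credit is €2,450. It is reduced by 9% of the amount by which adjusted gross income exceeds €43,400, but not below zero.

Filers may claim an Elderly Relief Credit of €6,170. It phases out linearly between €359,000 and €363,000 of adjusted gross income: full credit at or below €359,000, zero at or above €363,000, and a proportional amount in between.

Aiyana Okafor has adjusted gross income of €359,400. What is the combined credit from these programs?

€5,553

Low-Income Housing Credit: 25% of the €16,500 excess over €342,900 is €4,125 ≥ base, so the credit is €0.
Apprenticeship Credit: 9% of the €316,000 excess over €43,400 is €28,440 ≥ base, so the credit is €0.
Elderly Relief Credit: €359,400 is €400 into a €4,000 phase-out range, leaving 3,600/4,000 of the credit: €6,170 × 3,600/4,000 = €5,553.
Total: €0 + €0 + €5,553 = €5,553.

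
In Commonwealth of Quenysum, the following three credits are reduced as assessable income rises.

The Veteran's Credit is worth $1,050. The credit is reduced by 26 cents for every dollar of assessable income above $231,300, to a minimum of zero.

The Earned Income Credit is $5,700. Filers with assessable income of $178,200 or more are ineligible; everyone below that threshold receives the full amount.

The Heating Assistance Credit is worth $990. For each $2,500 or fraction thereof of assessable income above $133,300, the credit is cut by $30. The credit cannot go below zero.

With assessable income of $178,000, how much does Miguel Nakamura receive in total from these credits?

Veteran's Credit: $178,000 is at or below the $231,300 threshold, so the full $1,050 applies.
Earned Income Credit: $178,000 is below the $178,200 cutoff, so the full $5,700 applies.
Heating Assistance Credit: income exceeds $133,300 by $44,700, which is 18 full-or-partial $2,500 increments; reduction = 18 × $30 = $540, leaving $450.
Total: $1,050 + $5,700 + $450 = $7,200.

$7,200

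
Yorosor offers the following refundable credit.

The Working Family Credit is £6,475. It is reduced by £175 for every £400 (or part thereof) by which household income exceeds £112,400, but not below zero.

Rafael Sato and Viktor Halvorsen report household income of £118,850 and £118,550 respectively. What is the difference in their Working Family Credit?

£175

Rafael (£118,850): Working Family Credit: income exceeds £112,400 by £6,450, which is 17 full-or-partial £400 increments; reduction = 17 × £175 = £2,975, leaving £3,500.
Viktor (£118,550): Working Family Credit: income exceeds £112,400 by £6,150, which is 16 full-or-partial £400 increments; reduction = 16 × £175 = £2,800, leaving £3,675.
Difference: |£3,500 − £3,675| = £175.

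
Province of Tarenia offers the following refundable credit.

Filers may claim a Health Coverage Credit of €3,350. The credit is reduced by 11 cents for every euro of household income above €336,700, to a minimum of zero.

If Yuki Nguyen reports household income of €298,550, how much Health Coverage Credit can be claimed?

€3,350

Health Coverage Credit: €298,550 is at or below the €336,700 threshold, so the full €3,350 applies.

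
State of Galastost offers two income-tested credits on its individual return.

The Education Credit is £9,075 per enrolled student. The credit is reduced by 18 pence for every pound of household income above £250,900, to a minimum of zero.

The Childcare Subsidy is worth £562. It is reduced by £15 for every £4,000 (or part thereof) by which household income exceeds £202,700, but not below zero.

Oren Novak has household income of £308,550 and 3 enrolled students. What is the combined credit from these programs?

Education Credit: base = 3 × £9,075 = £27,225. 18% of the £57,650 excess over £250,900 is £10,377; credit = £27,225 − £10,377 = £16,848.
Childcare Subsidy: income exceeds £202,700 by £105,850, which is 27 full-or-partial £4,000 increments; reduction = 27 × £15 = £405, leaving £157.
Total: £16,848 + £157 = £17,005.

£17,005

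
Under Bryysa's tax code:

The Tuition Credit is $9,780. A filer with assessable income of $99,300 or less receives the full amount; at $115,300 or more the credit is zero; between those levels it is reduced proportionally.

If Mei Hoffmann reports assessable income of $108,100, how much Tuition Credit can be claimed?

$4,401

Tuition Credit: $108,100 is $8,800 into a $16,000 phase-out range, leaving 7,200/16,000 of the credit: $9,780 × 7,200/16,000 = $4,401.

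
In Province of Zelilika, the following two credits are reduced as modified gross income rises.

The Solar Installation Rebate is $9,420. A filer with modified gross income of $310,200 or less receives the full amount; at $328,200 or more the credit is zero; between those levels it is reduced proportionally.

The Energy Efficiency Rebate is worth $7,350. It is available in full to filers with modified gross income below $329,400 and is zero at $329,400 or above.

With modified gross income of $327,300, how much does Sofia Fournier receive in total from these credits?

Solar Installation Rebate: $327,300 is $17,100 into a $18,000 phase-out range, leaving 900/18,000 of the credit: $9,420 × 900/18,000 = $471.
Energy Efficiency Rebate: $327,300 is below the $329,400 cutoff, so the full $7,350 applies.
Total: $471 + $7,350 = $7,821.

$7,821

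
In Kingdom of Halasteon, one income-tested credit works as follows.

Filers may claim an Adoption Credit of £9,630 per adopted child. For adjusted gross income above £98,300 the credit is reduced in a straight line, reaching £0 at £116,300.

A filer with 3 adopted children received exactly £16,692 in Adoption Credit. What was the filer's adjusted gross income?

Full credit = 3 × £9,630 = £28,890.
£16,692 is 16,692/28,890 of the full £28,890, so 12,198/28,890 of the £18,000 range has been used: income = £98,300 + £18,000 × 12,198/28,890 = £105,900.

£105,900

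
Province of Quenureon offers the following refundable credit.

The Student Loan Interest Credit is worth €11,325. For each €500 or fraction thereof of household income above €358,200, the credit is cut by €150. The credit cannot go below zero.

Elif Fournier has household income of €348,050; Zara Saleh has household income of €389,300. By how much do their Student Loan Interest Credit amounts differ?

Elif (€348,050): Student Loan Interest Credit: €348,050 is at or below the €358,200 threshold, so the full €11,325 applies.
Zara (€389,300): Student Loan Interest Credit: income exceeds €358,200 by €31,100, which is 63 full-or-partial €500 increments; reduction = 63 × €150 = €9,450, leaving €1,875.
Difference: |€11,325 − €1,875| = €9,450.

€9,450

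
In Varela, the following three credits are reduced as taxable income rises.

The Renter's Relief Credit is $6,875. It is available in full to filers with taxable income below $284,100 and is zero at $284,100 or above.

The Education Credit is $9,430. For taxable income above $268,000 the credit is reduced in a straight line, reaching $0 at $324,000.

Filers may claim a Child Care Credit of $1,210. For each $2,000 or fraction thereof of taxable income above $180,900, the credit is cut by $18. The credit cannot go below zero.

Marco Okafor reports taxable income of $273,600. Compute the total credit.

$15,726

Renter's Relief Credit: $273,600 is below the $284,100 cutoff, so the full $6,875 applies.
Education Credit: $273,600 is $5,600 into a $56,000 phase-out range, leaving 50,400/56,000 of the credit: $9,430 × 50,400/56,000 = $8,487.
Child Care Credit: income exceeds $180,900 by $92,700, which is 47 full-or-partial $2,000 increments; reduction = 47 × $18 = $846, leaving $364.
Total: $6,875 + $8,487 + $364 = $15,726.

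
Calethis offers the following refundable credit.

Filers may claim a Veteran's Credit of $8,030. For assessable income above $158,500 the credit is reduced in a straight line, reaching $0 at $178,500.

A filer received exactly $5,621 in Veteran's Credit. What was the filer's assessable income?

$5,621 is 5,621/8,030 of the full $8,030, so 2,409/8,030 of the $20,000 range has been used: income = $158,500 + $20,000 × 2,409/8,030 = $164,500.

$164,500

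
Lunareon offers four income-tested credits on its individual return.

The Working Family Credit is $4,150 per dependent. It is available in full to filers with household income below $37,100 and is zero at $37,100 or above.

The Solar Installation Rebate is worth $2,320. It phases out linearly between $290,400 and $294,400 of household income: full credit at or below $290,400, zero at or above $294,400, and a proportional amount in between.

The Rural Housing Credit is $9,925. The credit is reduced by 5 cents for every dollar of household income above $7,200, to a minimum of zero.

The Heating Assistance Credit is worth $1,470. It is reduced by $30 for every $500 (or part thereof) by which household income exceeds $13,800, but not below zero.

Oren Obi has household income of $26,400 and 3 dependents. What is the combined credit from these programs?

Working Family Credit: base = 3 × $4,150 = $12,450. $26,400 is below the $37,100 cutoff, so the full $12,450 applies.
Solar Installation Rebate: $26,400 is at or below the $290,400 threshold, so the full $2,320 applies.
Rural Housing Credit: 5% of the $19,200 excess over $7,200 is $960; credit = $9,925 − $960 = $8,965.
Heating Assistance Credit: income exceeds $13,800 by $12,600, which is 26 full-or-partial $500 increments; reduction = 26 × $30 = $780, leaving $690.
Total: $12,450 + $2,320 + $8,965 + $690 = $24,425.

$24,425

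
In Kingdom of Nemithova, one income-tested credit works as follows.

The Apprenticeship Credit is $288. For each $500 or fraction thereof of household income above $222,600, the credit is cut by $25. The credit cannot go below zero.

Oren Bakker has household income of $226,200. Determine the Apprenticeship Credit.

$88

Apprenticeship Credit: income exceeds $222,600 by $3,600, which is 8 full-or-partial $500 increments; reduction = 8 × $25 = $200, leaving $88.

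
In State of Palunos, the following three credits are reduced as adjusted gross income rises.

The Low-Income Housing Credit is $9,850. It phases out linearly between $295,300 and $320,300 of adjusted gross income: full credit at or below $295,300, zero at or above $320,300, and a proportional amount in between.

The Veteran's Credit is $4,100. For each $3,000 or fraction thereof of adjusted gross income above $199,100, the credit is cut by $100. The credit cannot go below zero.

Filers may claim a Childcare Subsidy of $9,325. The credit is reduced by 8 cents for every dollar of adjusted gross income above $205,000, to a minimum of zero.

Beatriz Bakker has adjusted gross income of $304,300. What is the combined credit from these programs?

$8,185

Low-Income Housing Credit: $304,300 is $9,000 into a $25,000 phase-out range, leaving 16,000/25,000 of the credit: $9,850 × 16,000/25,000 = $6,304.
Veteran's Credit: income exceeds $199,100 by $105,200, which is 36 full-or-partial $3,000 increments; reduction = 36 × $100 = $3,600, leaving $500.
Childcare Subsidy: 8% of the $99,300 excess over $205,000 is $7,944; credit = $9,325 − $7,944 = $1,381.
Total: $6,304 + $500 + $1,381 = $8,185.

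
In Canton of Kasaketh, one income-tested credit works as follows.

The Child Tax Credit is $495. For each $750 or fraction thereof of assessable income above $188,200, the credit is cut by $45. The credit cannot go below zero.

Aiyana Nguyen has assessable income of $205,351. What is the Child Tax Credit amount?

$0

Child Tax Credit: income exceeds $188,200 by $17,151 → 23 increments × $45 = $1,035 ≥ base, so the credit is $0.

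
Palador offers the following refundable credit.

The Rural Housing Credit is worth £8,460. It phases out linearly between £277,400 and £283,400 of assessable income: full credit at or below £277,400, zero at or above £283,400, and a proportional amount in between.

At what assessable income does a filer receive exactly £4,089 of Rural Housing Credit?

£280,500

£4,089 is 4,089/8,460 of the full £8,460, so 4,371/8,460 of the £6,000 range has been used: income = £277,400 + £6,000 × 4,371/8,460 = £280,500.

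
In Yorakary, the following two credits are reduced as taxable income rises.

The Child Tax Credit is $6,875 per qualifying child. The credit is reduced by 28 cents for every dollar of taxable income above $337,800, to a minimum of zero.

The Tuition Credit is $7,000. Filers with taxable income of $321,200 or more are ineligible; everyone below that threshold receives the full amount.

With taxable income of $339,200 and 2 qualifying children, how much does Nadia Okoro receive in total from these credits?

Child Tax Credit: base = 2 × $6,875 = $13,750. 28% of the $1,400 excess over $337,800 is $392; credit = $13,750 − $392 = $13,358.
Tuition Credit: $339,200 meets or exceeds the $321,200 cutoff, so the credit is $0.
Total: $13,358 + $0 = $13,358.

$13,358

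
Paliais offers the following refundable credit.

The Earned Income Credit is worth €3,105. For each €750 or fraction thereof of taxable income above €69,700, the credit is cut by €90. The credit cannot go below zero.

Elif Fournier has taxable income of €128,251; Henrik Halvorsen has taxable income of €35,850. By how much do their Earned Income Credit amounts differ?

€3,105

Elif (€128,251): Earned Income Credit: income exceeds €69,700 by €58,551 → 79 increments × €90 = €7,110 ≥ base, so the credit is €0.
Henrik (€35,850): Earned Income Credit: €35,850 is at or below the €69,700 threshold, so the full €3,105 applies.
Difference: |€0 − €3,105| = €3,105.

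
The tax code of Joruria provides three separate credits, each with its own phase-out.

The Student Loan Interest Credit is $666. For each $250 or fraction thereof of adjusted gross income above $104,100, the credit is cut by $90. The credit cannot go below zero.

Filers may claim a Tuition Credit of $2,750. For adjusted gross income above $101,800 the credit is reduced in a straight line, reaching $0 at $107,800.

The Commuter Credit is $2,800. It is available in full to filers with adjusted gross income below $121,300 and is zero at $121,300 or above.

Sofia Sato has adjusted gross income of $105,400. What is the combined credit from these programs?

$4,026

Student Loan Interest Credit: income exceeds $104,100 by $1,300, which is 6 full-or-partial $250 increments; reduction = 6 × $90 = $540, leaving $126.
Tuition Credit: $105,400 is $3,600 into a $6,000 phase-out range, leaving 2,400/6,000 of the credit: $2,750 × 2,400/6,000 = $1,100.
Commuter Credit: $105,400 is below the $121,300 cutoff, so the full $2,800 applies.
Total: $126 + $1,100 + $2,800 = $4,026.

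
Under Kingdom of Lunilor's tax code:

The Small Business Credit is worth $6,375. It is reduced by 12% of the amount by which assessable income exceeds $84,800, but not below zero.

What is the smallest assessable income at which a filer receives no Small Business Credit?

$137,925

The credit falls by 12% of each dollar above $84,800, so it reaches zero when the excess is $6,375 / 12% = $53,125: income = $84,800 + $53,125 = $137,925.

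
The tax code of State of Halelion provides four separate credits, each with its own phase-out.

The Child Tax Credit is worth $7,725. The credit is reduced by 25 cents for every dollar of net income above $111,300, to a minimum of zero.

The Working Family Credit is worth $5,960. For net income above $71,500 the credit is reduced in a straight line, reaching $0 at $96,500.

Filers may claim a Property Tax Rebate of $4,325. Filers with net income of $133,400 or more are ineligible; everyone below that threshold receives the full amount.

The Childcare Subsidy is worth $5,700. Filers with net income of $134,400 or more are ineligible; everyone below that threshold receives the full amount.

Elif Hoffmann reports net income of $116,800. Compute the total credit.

Child Tax Credit: 25% of the $5,500 excess over $111,300 is $1,375; credit = $7,725 − $1,375 = $6,350.
Working Family Credit: $116,800 is at or above $96,500, so the credit is $0.
Property Tax Rebate: $116,800 is below the $133,400 cutoff, so the full $4,325 applies.
Childcare Subsidy: $116,800 is below the $134,400 cutoff, so the full $5,700 applies.
Total: $6,350 + $0 + $4,325 + $5,700 = $16,375.

$16,375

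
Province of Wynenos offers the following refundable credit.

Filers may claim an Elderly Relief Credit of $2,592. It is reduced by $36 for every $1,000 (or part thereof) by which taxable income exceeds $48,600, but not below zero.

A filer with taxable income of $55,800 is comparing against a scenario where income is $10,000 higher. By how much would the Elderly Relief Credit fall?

$360

At $55,800 — income exceeds $48,600 by $7,200, which is 8 full-or-partial $1,000 increments; reduction = 8 × $36 = $288, leaving $2,304.
At $65,800 — income exceeds $48,600 by $17,200, which is 18 full-or-partial $1,000 increments; reduction = 18 × $36 = $648, leaving $1,944.
Lost: $2,304 − $1,944 = $360.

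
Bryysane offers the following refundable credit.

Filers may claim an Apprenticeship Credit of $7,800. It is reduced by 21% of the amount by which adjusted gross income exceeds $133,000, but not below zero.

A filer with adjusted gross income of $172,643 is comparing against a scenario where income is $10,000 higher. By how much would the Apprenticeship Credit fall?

$0

At $172,643 — 21% of the $39,643 excess over $133,000 is $8,325.03 ≥ base, so the credit is $0.
At $182,643 — 21% of the $49,643 excess over $133,000 is $10,425.03 ≥ base, so the credit is $0.
Lost: $0 − $0 = $0.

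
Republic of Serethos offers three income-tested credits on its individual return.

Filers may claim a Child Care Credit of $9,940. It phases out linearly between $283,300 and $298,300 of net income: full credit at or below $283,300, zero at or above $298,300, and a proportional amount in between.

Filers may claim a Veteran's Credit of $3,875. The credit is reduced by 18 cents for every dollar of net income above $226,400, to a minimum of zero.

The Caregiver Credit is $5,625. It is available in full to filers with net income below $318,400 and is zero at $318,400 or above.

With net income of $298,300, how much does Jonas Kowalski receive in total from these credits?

Child Care Credit: $298,300 is at or above $298,300, so the credit is $0.
Veteran's Credit: 18% of the $71,900 excess over $226,400 is $12,942 ≥ base, so the credit is $0.
Caregiver Credit: $298,300 is below the $318,400 cutoff, so the full $5,625 applies.
Total: $0 + $0 + $5,625 = $5,625.

$5,625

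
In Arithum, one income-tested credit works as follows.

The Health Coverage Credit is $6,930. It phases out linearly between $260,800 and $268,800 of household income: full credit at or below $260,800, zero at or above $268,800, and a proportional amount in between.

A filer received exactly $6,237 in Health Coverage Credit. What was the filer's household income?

$6,237 is 6,237/6,930 of the full $6,930, so 693/6,930 of the $8,000 range has been used: income = $260,800 + $8,000 × 693/6,930 = $261,600.

$261,600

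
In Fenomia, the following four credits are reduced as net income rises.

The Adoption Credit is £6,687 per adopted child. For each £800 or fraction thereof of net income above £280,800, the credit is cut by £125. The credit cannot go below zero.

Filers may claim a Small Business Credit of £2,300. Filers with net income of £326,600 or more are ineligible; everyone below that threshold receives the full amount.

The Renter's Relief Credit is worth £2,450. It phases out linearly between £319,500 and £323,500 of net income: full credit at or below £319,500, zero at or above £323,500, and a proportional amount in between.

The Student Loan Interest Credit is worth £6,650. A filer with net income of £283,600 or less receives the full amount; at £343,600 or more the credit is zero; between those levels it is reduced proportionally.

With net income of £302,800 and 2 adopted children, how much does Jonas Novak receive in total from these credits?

£19,146

Adoption Credit: base = 2 × £6,687 = £13,374. income exceeds £280,800 by £22,000, which is 28 full-or-partial £800 increments; reduction = 28 × £125 = £3,500, leaving £9,874.
Small Business Credit: £302,800 is below the £326,600 cutoff, so the full £2,300 applies.
Renter's Relief Credit: £302,800 is at or below the £319,500 threshold, so the full £2,450 applies.
Student Loan Interest Credit: £302,800 is £19,200 into a £60,000 phase-out range, leaving 40,800/60,000 of the credit: £6,650 × 40,800/60,000 = £4,522.
Total: £9,874 + £2,300 + £2,450 + £4,522 = £19,146.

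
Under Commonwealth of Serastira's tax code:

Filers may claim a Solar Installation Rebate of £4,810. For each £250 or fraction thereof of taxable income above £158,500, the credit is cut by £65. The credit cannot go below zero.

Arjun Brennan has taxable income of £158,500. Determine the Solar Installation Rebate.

Solar Installation Rebate: £158,500 is at or below the £158,500 threshold, so the full £4,810 applies.

£4,810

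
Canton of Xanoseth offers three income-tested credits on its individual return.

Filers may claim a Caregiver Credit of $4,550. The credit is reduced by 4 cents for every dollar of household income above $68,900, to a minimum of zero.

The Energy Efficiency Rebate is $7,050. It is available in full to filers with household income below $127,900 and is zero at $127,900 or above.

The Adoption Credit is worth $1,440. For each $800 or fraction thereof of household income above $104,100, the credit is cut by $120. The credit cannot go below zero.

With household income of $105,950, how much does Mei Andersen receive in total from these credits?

$11,198

Caregiver Credit: 4% of the $37,050 excess over $68,900 is $1,482; credit = $4,550 − $1,482 = $3,068.
Energy Efficiency Rebate: $105,950 is below the $127,900 cutoff, so the full $7,050 applies.
Adoption Credit: income exceeds $104,100 by $1,850, which is 3 full-or-partial $800 increments; reduction = 3 × $120 = $360, leaving $1,080.
Total: $3,068 + $7,050 + $1,080 = $11,198.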